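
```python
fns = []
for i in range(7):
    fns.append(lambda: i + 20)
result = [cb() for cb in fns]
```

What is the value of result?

Step 1: All lambdas capture i by reference. After the loop, i = 6.
Step 2: Each call returns 6 + 20 = 26.
Step 3: result = [26, 26, 26, 26, 26, 26, 26]

The answer is [26, 26, 26, 26, 26, 26, 26].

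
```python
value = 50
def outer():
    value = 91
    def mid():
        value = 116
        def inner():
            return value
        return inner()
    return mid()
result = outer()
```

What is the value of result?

Step 1: Three levels of shadowing: global 50, outer 91, mid 116.
Step 2: inner() finds value = 116 in enclosing mid() scope.
Step 3: result = 116

The answer is 116.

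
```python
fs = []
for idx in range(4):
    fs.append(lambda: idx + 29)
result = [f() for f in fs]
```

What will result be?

Step 1: All lambdas capture idx by reference. After the loop, idx = 3.
Step 2: Each call returns 3 + 29 = 32.
Step 3: result = [32, 32, 32, 32]

The answer is [32, 32, 32, 32].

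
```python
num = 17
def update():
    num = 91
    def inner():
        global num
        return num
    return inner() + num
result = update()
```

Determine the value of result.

Step 1: Global num = 17. update() shadows with local num = 91.
Step 2: inner() uses global keyword, so inner() returns global num = 17.
Step 3: update() returns 17 + 91 = 108

The answer is 108.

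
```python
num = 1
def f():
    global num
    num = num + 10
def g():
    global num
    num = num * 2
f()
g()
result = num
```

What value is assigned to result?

Step 1: num = 1.
Step 2: f() adds 10: num = 1 + 10 = 11.
Step 3: g() doubles: num = 11 * 2 = 22.
Step 4: result = 22

The answer is 22.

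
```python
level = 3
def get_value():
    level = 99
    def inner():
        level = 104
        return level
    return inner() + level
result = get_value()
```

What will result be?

Step 1: get_value() has local level = 99. inner() has local level = 104.
Step 2: inner() returns its local level = 104.
Step 3: get_value() returns 104 + its own level (99) = 203

The answer is 203.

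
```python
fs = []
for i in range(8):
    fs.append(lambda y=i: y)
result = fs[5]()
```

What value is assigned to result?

Step 1: Default argument y=i captures i's value at each iteration.
Step 2: fs[5] captured y = 5 when i was 5.
Step 3: result = 5

The answer is 5.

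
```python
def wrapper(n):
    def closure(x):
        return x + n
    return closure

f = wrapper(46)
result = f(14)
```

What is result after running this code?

Step 1: wrapper(46) creates a closure that captures n = 46.
Step 2: f(14) calls the closure with x = 14, returning 14 + 46 = 60.
Step 3: result = 60

The answer is 60.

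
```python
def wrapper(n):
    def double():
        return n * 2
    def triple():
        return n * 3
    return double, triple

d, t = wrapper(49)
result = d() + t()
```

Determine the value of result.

Step 1: Both closures capture the same n = 49.
Step 2: d() = 49 * 2 = 98, t() = 49 * 3 = 147.
Step 3: result = 98 + 147 = 245

The answer is 245.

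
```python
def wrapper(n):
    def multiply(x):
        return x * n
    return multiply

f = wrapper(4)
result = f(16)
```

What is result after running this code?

Step 1: wrapper(4) returns multiply closure with n = 4.
Step 2: f(16) computes 16 * 4 = 64.
Step 3: result = 64

The answer is 64.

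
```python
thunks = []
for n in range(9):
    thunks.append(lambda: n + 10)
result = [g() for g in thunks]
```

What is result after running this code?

Step 1: All lambdas capture n by reference. After the loop, n = 8.
Step 2: Each call returns 8 + 10 = 18.
Step 3: result = [18, 18, 18, 18, 18, 18, 18, 18, 18]

The answer is [18, 18, 18, 18, 18, 18, 18, 18, 18].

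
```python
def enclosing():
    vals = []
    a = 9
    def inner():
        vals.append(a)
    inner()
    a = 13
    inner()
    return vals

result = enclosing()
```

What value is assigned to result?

Step 1: a = 9. inner() appends current a to vals.
Step 2: First inner(): appends 9. Then a = 13.
Step 3: Second inner(): appends 13 (closure sees updated a). result = [9, 13]

The answer is [9, 13].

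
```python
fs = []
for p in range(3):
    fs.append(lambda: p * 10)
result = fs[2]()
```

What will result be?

Step 1: All lambdas reference the same variable p (late binding).
Step 2: After the loop, p = 2. Every lambda returns p * 10.
Step 3: fs[2]() = 2 * 10 = 20

The answer is 20.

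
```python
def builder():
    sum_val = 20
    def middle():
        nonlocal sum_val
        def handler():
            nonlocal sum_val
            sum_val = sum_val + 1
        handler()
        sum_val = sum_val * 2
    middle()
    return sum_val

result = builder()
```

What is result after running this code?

Step 1: sum_val = 20.
Step 2: handler() adds 1: sum_val = 20 + 1 = 21.
Step 3: middle() doubles: sum_val = 21 * 2 = 42.
Step 4: result = 42

The answer is 42.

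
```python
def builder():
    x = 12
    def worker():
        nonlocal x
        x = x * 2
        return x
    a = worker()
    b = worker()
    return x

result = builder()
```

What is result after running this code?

Step 1: x starts at 12.
Step 2: First worker(): x = 12 * 2 = 24.
Step 3: Second worker(): x = 24 * 2 = 48.
Step 4: result = 48

The answer is 48.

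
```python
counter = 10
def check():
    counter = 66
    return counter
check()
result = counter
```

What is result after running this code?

Step 1: Global counter = 10.
Step 2: check() creates local counter = 66 (shadow, not modification).
Step 3: After check() returns, global counter is unchanged. result = 10

The answer is 10.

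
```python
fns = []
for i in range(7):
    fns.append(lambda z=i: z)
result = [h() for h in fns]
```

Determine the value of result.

Step 1: Default arg z=i captures i at each iteration.
Step 2: Each lambda has its own default: 0, 1, ..., 6.
Step 3: result = [0, 1, 2, 3, 4, 5, 6]

The answer is [0, 1, 2, 3, 4, 5, 6].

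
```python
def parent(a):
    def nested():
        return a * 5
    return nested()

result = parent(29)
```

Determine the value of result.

Step 1: parent(29) binds parameter a = 29.
Step 2: nested() accesses a = 29 from enclosing scope.
Step 3: result = 29 * 5 = 145

The answer is 145.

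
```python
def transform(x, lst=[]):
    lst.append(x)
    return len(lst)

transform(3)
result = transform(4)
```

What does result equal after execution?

Step 1: Mutable default list persists between calls.
Step 2: First call: lst = [3], len = 1. Second call: lst = [3, 4], len = 2.
Step 3: result = 2

The answer is 2.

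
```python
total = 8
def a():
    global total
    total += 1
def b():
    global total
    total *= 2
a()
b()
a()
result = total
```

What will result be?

Step 1: total = 8.
Step 2: a(): total = 8 + 1 = 9.
Step 3: b(): total = 9 * 2 = 18.
Step 4: a(): total = 18 + 1 = 19

The answer is 19.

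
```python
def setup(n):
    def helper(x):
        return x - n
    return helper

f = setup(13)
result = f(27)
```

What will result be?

Step 1: setup(13) creates a closure capturing n = 13.
Step 2: f(27) computes 27 - 13 = 14.
Step 3: result = 14

The answer is 14.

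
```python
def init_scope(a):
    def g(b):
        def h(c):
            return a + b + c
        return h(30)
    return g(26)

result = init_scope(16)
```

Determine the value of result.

Step 1: a = 16, b = 26, c = 30 across three nested scopes.
Step 2: h() accesses all three via LEGB rule.
Step 3: result = 16 + 26 + 30 = 72

The answer is 72.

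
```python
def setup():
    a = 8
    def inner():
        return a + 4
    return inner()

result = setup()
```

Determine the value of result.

Step 1: setup() defines a = 8.
Step 2: inner() reads a = 8 from enclosing scope, returns 8 + 4 = 12.
Step 3: result = 12

The answer is 12.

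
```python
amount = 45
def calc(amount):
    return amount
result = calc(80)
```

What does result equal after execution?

Step 1: Global amount = 45.
Step 2: calc(80) takes parameter amount = 80, which shadows the global.
Step 3: result = 80

The answer is 80.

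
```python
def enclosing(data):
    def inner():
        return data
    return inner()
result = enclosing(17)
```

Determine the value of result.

Step 1: enclosing(17) binds parameter data = 17.
Step 2: inner() looks up data in enclosing scope and finds the parameter data = 17.
Step 3: result = 17

The answer is 17.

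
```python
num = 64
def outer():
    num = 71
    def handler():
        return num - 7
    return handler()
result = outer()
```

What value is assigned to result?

Step 1: outer() shadows global num with num = 71.
Step 2: handler() finds num = 71 in enclosing scope, computes 71 - 7 = 64.
Step 3: result = 64

The answer is 64.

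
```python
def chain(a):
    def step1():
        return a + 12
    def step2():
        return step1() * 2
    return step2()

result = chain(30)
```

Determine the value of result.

Step 1: chain(30) captures a = 30.
Step 2: step2() calls step1() which returns 30 + 12 = 42.
Step 3: step2() returns 42 * 2 = 84

The answer is 84.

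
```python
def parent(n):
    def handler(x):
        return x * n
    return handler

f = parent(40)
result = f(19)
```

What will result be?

Step 1: parent(40) creates a closure capturing n = 40.
Step 2: f(19) computes 19 * 40 = 760.
Step 3: result = 760

The answer is 760.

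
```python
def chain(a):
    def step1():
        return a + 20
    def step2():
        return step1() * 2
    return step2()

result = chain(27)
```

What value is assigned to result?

Step 1: chain(27) captures a = 27.
Step 2: step2() calls step1() which returns 27 + 20 = 47.
Step 3: step2() returns 47 * 2 = 94

The answer is 94.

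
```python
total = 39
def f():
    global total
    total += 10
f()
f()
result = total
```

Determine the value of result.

Step 1: total = 39.
Step 2: First f(): total = 39 + 10 = 49.
Step 3: Second f(): total = 49 + 10 = 59. result = 59

The answer is 59.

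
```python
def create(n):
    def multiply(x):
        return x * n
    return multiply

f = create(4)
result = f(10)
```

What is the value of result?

Step 1: create(4) returns multiply closure with n = 4.
Step 2: f(10) computes 10 * 4 = 40.
Step 3: result = 40

The answer is 40.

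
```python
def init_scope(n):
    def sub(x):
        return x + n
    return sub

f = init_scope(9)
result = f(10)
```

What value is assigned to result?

Step 1: init_scope(9) creates a closure that captures n = 9.
Step 2: f(10) calls the closure with x = 10, returning 10 + 9 = 19.
Step 3: result = 19

The answer is 19.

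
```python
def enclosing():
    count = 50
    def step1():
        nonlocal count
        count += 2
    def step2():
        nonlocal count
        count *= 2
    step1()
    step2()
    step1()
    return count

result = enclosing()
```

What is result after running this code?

Step 1: count = 50.
Step 2: step1(): count = 50 + 2 = 52.
Step 3: step2(): count = 52 * 2 = 104.
Step 4: step1(): count = 104 + 2 = 106. result = 106

The answer is 106.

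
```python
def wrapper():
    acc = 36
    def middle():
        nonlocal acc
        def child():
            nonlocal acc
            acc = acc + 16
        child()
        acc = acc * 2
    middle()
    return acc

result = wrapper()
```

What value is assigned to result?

Step 1: acc = 36.
Step 2: child() adds 16: acc = 36 + 16 = 52.
Step 3: middle() doubles: acc = 52 * 2 = 104.
Step 4: result = 104

The answer is 104.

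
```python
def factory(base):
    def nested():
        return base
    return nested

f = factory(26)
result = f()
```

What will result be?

Step 1: factory(26) creates closure capturing base = 26.
Step 2: f() returns the captured base = 26.
Step 3: result = 26

The answer is 26.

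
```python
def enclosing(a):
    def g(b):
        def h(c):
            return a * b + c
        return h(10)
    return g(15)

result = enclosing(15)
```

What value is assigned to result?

Step 1: a = 15, b = 15, c = 10.
Step 2: h() computes a * b + c = 15 * 15 + 10 = 235.
Step 3: result = 235

The answer is 235.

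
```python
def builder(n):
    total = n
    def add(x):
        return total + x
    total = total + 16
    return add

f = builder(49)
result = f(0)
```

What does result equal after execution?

Step 1: builder(49) sets total = 49, then total = 49 + 16 = 65.
Step 2: Closures capture by reference, so add sees total = 65.
Step 3: f(0) returns 65 + 0 = 65

The answer is 65.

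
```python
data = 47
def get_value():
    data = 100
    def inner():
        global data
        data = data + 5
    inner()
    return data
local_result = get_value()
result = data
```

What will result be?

Step 1: Global data = 47. get_value() creates local data = 100.
Step 2: inner() declares global data and adds 5: global data = 47 + 5 = 52.
Step 3: get_value() returns its local data = 100 (unaffected by inner).
Step 4: result = global data = 52

The answer is 52.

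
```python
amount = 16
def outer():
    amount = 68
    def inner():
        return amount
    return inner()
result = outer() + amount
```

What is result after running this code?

Step 1: Global amount = 16. outer() shadows with amount = 68.
Step 2: inner() returns enclosing amount = 68. outer() = 68.
Step 3: result = 68 + global amount (16) = 84

The answer is 84.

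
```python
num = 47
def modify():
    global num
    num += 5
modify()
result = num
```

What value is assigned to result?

Step 1: num = 47 globally.
Step 2: modify() modifies global num: num += 5 = 52.
Step 3: result = 52

The answer is 52.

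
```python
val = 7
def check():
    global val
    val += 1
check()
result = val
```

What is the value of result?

Step 1: val = 7 globally.
Step 2: check() modifies global val: val += 1 = 8.
Step 3: result = 8

The answer is 8.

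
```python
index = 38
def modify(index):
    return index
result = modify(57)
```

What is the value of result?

Step 1: Global index = 38.
Step 2: modify(57) takes parameter index = 57, which shadows the global.
Step 3: result = 57

The answer is 57.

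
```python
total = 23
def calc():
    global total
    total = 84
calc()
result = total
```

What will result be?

Step 1: total = 23 globally.
Step 2: calc() declares global total and sets it to 84.
Step 3: After calc(), global total = 84. result = 84

The answer is 84.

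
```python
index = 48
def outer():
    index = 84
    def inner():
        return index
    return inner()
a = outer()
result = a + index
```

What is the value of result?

Step 1: outer() has local index = 84. inner() reads from enclosing.
Step 2: outer() returns 84. Global index = 48 unchanged.
Step 3: result = 84 + 48 = 132

The answer is 132.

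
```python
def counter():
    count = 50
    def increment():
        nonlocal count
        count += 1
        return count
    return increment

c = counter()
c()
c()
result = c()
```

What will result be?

Step 1: counter() creates closure with count = 50.
Step 2: Each c() call increments count via nonlocal. After 3 calls: 50 + 3 = 53.
Step 3: result = 53

The answer is 53.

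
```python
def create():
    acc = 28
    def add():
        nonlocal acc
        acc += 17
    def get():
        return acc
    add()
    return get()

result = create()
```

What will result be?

Step 1: acc = 28. add() modifies it via nonlocal, get() reads it.
Step 2: add() makes acc = 28 + 17 = 45.
Step 3: get() returns 45. result = 45

The answer is 45.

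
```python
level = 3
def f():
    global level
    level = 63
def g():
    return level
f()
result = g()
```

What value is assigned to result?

Step 1: level = 3.
Step 2: f() sets global level = 63.
Step 3: g() reads global level = 63. result = 63

The answer is 63.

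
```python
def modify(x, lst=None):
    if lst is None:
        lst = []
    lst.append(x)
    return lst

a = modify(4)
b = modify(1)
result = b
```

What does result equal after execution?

Step 1: None default with guard creates a NEW list each call.
Step 2: a = [4] (fresh list). b = [1] (another fresh list).
Step 3: result = [1] (this is the fix for mutable default)

The answer is [1].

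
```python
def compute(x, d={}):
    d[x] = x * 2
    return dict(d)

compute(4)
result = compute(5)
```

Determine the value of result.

Step 1: Mutable default dict is shared across calls.
Step 2: First call adds 4: 8. Second call adds 5: 10.
Step 3: result = {4: 8, 5: 10}

The answer is {4: 8, 5: 10}.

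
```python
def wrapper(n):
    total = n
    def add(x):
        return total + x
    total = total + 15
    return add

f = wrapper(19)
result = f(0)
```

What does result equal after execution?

Step 1: wrapper(19) sets total = 19, then total = 19 + 15 = 34.
Step 2: Closures capture by reference, so add sees total = 34.
Step 3: f(0) returns 34 + 0 = 34

The answer is 34.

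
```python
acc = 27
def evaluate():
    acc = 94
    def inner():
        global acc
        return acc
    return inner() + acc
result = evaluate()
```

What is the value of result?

Step 1: Global acc = 27. evaluate() shadows with local acc = 94.
Step 2: inner() uses global keyword, so inner() returns global acc = 27.
Step 3: evaluate() returns 27 + 94 = 121

The answer is 121.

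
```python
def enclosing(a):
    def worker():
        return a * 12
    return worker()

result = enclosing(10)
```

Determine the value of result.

Step 1: enclosing(10) binds parameter a = 10.
Step 2: worker() accesses a = 10 from enclosing scope.
Step 3: result = 10 * 12 = 120

The answer is 120.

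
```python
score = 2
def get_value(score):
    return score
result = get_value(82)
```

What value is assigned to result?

Step 1: Global score = 2.
Step 2: get_value(82) takes parameter score = 82, which shadows the global.
Step 3: result = 82

The answer is 82.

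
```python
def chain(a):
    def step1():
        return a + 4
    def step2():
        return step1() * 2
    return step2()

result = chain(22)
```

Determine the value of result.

Step 1: chain(22) captures a = 22.
Step 2: step2() calls step1() which returns 22 + 4 = 26.
Step 3: step2() returns 26 * 2 = 52

The answer is 52.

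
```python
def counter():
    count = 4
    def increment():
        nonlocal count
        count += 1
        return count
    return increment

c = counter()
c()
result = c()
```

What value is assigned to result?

Step 1: counter() creates closure with count = 4.
Step 2: Each c() call increments count via nonlocal. After 2 calls: 4 + 2 = 6.
Step 3: result = 6

The answer is 6.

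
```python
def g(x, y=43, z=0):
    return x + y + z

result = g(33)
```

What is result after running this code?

Step 1: g(33) uses defaults y = 43, z = 0.
Step 2: Returns 33 + 43 + 0 = 76.
Step 3: result = 76

The answer is 76.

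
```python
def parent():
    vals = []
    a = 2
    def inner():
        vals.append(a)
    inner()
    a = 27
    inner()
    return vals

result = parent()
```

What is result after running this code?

Step 1: a = 2. inner() appends current a to vals.
Step 2: First inner(): appends 2. Then a = 27.
Step 3: Second inner(): appends 27 (closure sees updated a). result = [2, 27]

The answer is [2, 27].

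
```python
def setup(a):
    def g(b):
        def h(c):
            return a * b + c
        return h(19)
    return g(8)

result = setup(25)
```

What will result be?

Step 1: a = 25, b = 8, c = 19.
Step 2: h() computes a * b + c = 25 * 8 + 19 = 219.
Step 3: result = 219

The answer is 219.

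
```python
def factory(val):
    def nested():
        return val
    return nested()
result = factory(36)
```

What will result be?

Step 1: factory(36) binds parameter val = 36.
Step 2: nested() looks up val in enclosing scope and finds the parameter val = 36.
Step 3: result = 36

The answer is 36.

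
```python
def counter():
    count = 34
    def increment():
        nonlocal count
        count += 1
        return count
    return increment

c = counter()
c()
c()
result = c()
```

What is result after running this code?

Step 1: counter() creates closure with count = 34.
Step 2: Each c() call increments count via nonlocal. After 3 calls: 34 + 3 = 37.
Step 3: result = 37

The answer is 37.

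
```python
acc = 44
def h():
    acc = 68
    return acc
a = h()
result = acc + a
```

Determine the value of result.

Step 1: Global acc = 44. h() returns local acc = 68.
Step 2: a = 68. Global acc still = 44.
Step 3: result = 44 + 68 = 112

The answer is 112.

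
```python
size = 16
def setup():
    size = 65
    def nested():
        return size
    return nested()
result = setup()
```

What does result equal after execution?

Step 1: size = 16 globally, but setup() defines size = 65 locally.
Step 2: nested() looks up size. Not in local scope, so checks enclosing scope (setup) and finds size = 65.
Step 3: result = 65

The answer is 65.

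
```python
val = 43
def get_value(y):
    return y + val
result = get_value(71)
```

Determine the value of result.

Step 1: val = 43 is defined globally.
Step 2: get_value(71) uses parameter y = 71 and looks up val from global scope = 43.
Step 3: result = 71 + 43 = 114

The answer is 114.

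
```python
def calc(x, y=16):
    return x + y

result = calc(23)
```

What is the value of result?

Step 1: calc(23) uses default y = 16.
Step 2: Returns 23 + 16 = 39.
Step 3: result = 39

The answer is 39.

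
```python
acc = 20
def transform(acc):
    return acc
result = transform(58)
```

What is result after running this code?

Step 1: Global acc = 20.
Step 2: transform(58) takes parameter acc = 58, which shadows the global.
Step 3: result = 58

The answer is 58.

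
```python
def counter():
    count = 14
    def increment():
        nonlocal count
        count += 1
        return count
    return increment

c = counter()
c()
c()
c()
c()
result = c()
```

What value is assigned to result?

Step 1: counter() creates closure with count = 14.
Step 2: Each c() call increments count via nonlocal. After 5 calls: 14 + 5 = 19.
Step 3: result = 19

The answer is 19.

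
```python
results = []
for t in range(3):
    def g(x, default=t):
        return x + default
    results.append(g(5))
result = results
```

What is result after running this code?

Step 1: Default argument default=t is evaluated at function definition time.
Step 2: Each iteration creates g with default = current t value.
Step 3: g(5) returns 5 + default. results = [5, 6, 7]

The answer is [5, 6, 7].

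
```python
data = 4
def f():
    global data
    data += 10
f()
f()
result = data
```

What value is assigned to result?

Step 1: data = 4.
Step 2: First f(): data = 4 + 10 = 14.
Step 3: Second f(): data = 14 + 10 = 24. result = 24

The answer is 24.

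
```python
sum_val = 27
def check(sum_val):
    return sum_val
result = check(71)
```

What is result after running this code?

Step 1: Global sum_val = 27.
Step 2: check(71) takes parameter sum_val = 71, which shadows the global.
Step 3: result = 71

The answer is 71.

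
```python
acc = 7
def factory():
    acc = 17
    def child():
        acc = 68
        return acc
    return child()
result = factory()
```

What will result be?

Step 1: Three scopes define acc: global (7), factory (17), child (68).
Step 2: child() has its own local acc = 68, which shadows both enclosing and global.
Step 3: result = 68 (local wins in LEGB)

The answer is 68.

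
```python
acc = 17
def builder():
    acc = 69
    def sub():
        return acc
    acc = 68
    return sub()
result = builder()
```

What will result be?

Step 1: builder() sets acc = 69, then later acc = 68.
Step 2: sub() is called after acc is reassigned to 68. Closures capture variables by reference, not by value.
Step 3: result = 68

The answer is 68.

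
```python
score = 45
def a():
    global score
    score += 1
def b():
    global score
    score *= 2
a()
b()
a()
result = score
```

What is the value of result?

Step 1: score = 45.
Step 2: a(): score = 45 + 1 = 46.
Step 3: b(): score = 46 * 2 = 92.
Step 4: a(): score = 92 + 1 = 93

The answer is 93.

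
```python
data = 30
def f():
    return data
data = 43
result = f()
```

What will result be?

Step 1: data is first set to 30, then reassigned to 43.
Step 2: f() is called after the reassignment, so it looks up the current global data = 43.
Step 3: result = 43

The answer is 43.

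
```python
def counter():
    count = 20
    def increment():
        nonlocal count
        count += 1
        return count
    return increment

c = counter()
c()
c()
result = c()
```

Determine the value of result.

Step 1: counter() creates closure with count = 20.
Step 2: Each c() call increments count via nonlocal. After 3 calls: 20 + 3 = 23.
Step 3: result = 23

The answer is 23.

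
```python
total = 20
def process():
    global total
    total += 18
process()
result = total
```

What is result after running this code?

Step 1: total = 20 globally.
Step 2: process() modifies global total: total += 18 = 38.
Step 3: result = 38

The answer is 38.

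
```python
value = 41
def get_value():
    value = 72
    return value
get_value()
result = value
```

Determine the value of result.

Step 1: Global value = 41.
Step 2: get_value() creates local value = 72 (shadow, not modification).
Step 3: After get_value() returns, global value is unchanged. result = 41

The answer is 41.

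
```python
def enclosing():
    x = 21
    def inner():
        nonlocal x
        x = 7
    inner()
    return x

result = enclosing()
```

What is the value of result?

Step 1: enclosing() sets x = 21.
Step 2: inner() uses nonlocal to reassign x = 7.
Step 3: result = 7

The answer is 7.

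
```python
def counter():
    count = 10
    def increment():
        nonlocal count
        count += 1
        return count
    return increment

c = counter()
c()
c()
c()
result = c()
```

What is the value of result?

Step 1: counter() creates closure with count = 10.
Step 2: Each c() call increments count via nonlocal. After 4 calls: 10 + 4 = 14.
Step 3: result = 14

The answer is 14.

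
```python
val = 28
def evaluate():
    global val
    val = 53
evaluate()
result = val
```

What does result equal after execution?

Step 1: val = 28 globally.
Step 2: evaluate() declares global val and sets it to 53.
Step 3: After evaluate(), global val = 53. result = 53

The answer is 53.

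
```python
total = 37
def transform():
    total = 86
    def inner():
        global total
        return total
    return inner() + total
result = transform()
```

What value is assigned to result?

Step 1: Global total = 37. transform() shadows with local total = 86.
Step 2: inner() uses global keyword, so inner() returns global total = 37.
Step 3: transform() returns 37 + 86 = 123

The answer is 123.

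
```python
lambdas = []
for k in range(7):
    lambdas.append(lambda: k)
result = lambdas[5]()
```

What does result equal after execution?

Step 1: The loop creates 7 lambdas, all referencing the same variable k.
Step 2: After the loop, k = 6 (final value).
Step 3: lambdas[5]() looks up k at call time and finds 6. This is the late binding gotcha. result = 6

The answer is 6.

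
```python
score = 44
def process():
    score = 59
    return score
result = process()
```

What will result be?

Step 1: Global score = 44.
Step 2: process() creates local score = 59, shadowing the global.
Step 3: Returns local score = 59. result = 59

The answer is 59.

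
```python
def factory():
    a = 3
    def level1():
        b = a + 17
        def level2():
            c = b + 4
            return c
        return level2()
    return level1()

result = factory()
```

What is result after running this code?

Step 1: a = 3. b = a + 17 = 20.
Step 2: c = b + 4 = 20 + 4 = 24.
Step 3: result = 24

The answer is 24.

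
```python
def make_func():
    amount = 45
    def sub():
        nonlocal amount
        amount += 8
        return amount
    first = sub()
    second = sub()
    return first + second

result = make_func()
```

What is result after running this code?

Step 1: amount starts at 45.
Step 2: First call: amount = 45 + 8 = 53, returns 53.
Step 3: Second call: amount = 53 + 8 = 61, returns 61.
Step 4: result = 53 + 61 = 114

The answer is 114.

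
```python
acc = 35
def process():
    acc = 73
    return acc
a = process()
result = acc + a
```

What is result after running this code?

Step 1: Global acc = 35. process() returns local acc = 73.
Step 2: a = 73. Global acc still = 35.
Step 3: result = 35 + 73 = 108

The answer is 108.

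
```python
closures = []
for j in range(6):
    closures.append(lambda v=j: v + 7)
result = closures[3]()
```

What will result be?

Step 1: Default argument v=j captures j's value at definition time.
Step 2: closures[3] was defined when j = 3, so v defaults to 3.
Step 3: result = 3 + 7 = 10 (default arg fixes the late binding issue)

The answer is 10.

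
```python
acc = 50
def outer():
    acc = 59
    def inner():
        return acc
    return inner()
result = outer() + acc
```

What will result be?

Step 1: Global acc = 50. outer() shadows with acc = 59.
Step 2: inner() returns enclosing acc = 59. outer() = 59.
Step 3: result = 59 + global acc (50) = 109

The answer is 109.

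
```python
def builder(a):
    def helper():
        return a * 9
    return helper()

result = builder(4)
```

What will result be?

Step 1: builder(4) binds parameter a = 4.
Step 2: helper() accesses a = 4 from enclosing scope.
Step 3: result = 4 * 9 = 36

The answer is 36.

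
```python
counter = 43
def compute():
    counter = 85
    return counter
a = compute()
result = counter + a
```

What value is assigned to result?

Step 1: Global counter = 43. compute() returns local counter = 85.
Step 2: a = 85. Global counter still = 43.
Step 3: result = 43 + 85 = 128

The answer is 128.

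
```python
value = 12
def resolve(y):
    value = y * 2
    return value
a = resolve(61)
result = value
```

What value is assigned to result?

Step 1: Global value = 12.
Step 2: resolve(61) creates local value = 61 * 2 = 122.
Step 3: Global value unchanged because no global keyword. result = 12

The answer is 12.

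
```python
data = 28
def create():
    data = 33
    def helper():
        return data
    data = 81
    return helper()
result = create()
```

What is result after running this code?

Step 1: create() sets data = 33, then later data = 81.
Step 2: helper() is called after data is reassigned to 81. Closures capture variables by reference, not by value.
Step 3: result = 81

The answer is 81.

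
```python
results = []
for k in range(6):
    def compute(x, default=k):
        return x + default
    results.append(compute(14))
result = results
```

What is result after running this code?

Step 1: Default argument default=k is evaluated at function definition time.
Step 2: Each iteration creates compute with default = current k value.
Step 3: compute(14) returns 14 + default. results = [14, 15, 16, 17, 18, 19]

The answer is [14, 15, 16, 17, 18, 19].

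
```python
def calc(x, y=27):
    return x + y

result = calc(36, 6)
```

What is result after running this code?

Step 1: calc(36, 6) overrides default y with 6.
Step 2: Returns 36 + 6 = 42.
Step 3: result = 42

The answer is 42.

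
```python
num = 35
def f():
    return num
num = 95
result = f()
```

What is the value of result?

Step 1: num is first set to 35, then reassigned to 95.
Step 2: f() is called after the reassignment, so it looks up the current global num = 95.
Step 3: result = 95

The answer is 95.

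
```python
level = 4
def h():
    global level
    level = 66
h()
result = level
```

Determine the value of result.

Step 1: level = 4 globally.
Step 2: h() declares global level and sets it to 66.
Step 3: After h(), global level = 66. result = 66

The answer is 66.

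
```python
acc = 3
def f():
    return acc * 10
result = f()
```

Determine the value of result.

Step 1: acc = 3 is defined globally.
Step 2: f() looks up acc from global scope = 3, then computes 3 * 10 = 30.
Step 3: result = 30

The answer is 30.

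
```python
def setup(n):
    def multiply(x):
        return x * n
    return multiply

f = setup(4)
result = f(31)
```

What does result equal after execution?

Step 1: setup(4) returns multiply closure with n = 4.
Step 2: f(31) computes 31 * 4 = 124.
Step 3: result = 124

The answer is 124.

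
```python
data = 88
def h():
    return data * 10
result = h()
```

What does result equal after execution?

Step 1: data = 88 is defined globally.
Step 2: h() looks up data from global scope = 88, then computes 88 * 10 = 880.
Step 3: result = 880

The answer is 880.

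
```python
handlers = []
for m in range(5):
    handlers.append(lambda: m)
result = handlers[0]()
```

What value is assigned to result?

Step 1: The loop creates 5 lambdas, all referencing the same variable m.
Step 2: After the loop, m = 4 (final value).
Step 3: handlers[0]() looks up m at call time and finds 4. This is the late binding gotcha. result = 4

The answer is 4.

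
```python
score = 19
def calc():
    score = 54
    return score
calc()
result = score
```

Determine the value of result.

Step 1: score = 19 globally.
Step 2: calc() creates a LOCAL score = 54 (no global keyword!).
Step 3: The global score is unchanged. result = 19

The answer is 19.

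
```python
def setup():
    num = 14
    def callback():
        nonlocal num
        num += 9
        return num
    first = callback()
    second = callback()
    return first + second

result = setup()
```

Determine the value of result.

Step 1: num starts at 14.
Step 2: First call: num = 14 + 9 = 23, returns 23.
Step 3: Second call: num = 23 + 9 = 32, returns 32.
Step 4: result = 23 + 32 = 55

The answer is 55.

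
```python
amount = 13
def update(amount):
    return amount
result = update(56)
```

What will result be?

Step 1: Global amount = 13.
Step 2: update(56) takes parameter amount = 56, which shadows the global.
Step 3: result = 56

The answer is 56.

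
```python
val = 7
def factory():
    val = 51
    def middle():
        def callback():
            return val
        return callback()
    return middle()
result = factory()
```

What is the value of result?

Step 1: factory() defines val = 51. middle() and callback() have no local val.
Step 2: callback() checks local (none), enclosing middle() (none), enclosing factory() and finds val = 51.
Step 3: result = 51

The answer is 51.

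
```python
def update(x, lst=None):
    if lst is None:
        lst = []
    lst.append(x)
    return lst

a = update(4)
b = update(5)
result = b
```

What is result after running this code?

Step 1: None default with guard creates a NEW list each call.
Step 2: a = [4] (fresh list). b = [5] (another fresh list).
Step 3: result = [5] (this is the fix for mutable default)

The answer is [5].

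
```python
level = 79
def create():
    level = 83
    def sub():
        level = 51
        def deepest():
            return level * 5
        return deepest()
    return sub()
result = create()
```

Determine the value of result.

Step 1: deepest() looks up level through LEGB: not local, finds level = 51 in enclosing sub().
Step 2: Returns 51 * 5 = 255.
Step 3: result = 255

The answer is 255.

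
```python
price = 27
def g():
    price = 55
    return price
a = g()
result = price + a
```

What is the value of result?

Step 1: Global price = 27. g() returns local price = 55.
Step 2: a = 55. Global price still = 27.
Step 3: result = 27 + 55 = 82

The answer is 82.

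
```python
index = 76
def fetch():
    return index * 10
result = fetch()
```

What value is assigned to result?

Step 1: index = 76 is defined globally.
Step 2: fetch() looks up index from global scope = 76, then computes 76 * 10 = 760.
Step 3: result = 760

The answer is 760.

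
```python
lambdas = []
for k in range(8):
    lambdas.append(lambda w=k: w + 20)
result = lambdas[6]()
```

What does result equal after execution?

Step 1: Default argument w=k captures k's value at definition time.
Step 2: lambdas[6] was defined when k = 6, so w defaults to 6.
Step 3: result = 6 + 20 = 26 (default arg fixes the late binding issue)

The answer is 26.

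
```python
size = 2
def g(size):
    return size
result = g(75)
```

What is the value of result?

Step 1: Global size = 2.
Step 2: g(75) takes parameter size = 75, which shadows the global.
Step 3: result = 75

The answer is 75.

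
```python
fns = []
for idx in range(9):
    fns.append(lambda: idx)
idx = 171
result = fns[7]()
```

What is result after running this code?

Step 1: Lambdas capture the variable idx by reference, not by value.
Step 2: After the loop, idx is reassigned to 171.
Step 3: fns[7]() looks up the current idx = 171. result = 171

The answer is 171.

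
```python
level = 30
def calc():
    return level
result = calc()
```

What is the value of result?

Step 1: level = 30 is defined in the global scope.
Step 2: calc() looks up level. No local level exists, so Python checks the global scope via LEGB rule and finds level = 30.
Step 3: result = 30

The answer is 30.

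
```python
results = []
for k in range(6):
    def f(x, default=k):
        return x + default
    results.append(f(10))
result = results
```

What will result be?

Step 1: Default argument default=k is evaluated at function definition time.
Step 2: Each iteration creates f with default = current k value.
Step 3: f(10) returns 10 + default. results = [10, 11, 12, 13, 14, 15]

The answer is [10, 11, 12, 13, 14, 15].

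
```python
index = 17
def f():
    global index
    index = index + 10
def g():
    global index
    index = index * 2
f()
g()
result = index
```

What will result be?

Step 1: index = 17.
Step 2: f() adds 10: index = 17 + 10 = 27.
Step 3: g() doubles: index = 27 * 2 = 54.
Step 4: result = 54

The answer is 54.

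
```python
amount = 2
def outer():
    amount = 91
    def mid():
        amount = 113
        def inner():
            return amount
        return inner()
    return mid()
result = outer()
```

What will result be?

Step 1: Three levels of shadowing: global 2, outer 91, mid 113.
Step 2: inner() finds amount = 113 in enclosing mid() scope.
Step 3: result = 113

The answer is 113.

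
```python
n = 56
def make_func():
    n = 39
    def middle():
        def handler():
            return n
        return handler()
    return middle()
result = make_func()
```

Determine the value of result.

Step 1: make_func() defines n = 39. middle() and handler() have no local n.
Step 2: handler() checks local (none), enclosing middle() (none), enclosing make_func() and finds n = 39.
Step 3: result = 39

The answer is 39.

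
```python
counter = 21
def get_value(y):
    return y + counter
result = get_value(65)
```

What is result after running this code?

Step 1: counter = 21 is defined globally.
Step 2: get_value(65) uses parameter y = 65 and looks up counter from global scope = 21.
Step 3: result = 65 + 21 = 86

The answer is 86.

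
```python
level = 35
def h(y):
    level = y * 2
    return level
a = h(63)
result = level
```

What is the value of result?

Step 1: Global level = 35.
Step 2: h(63) creates local level = 63 * 2 = 126.
Step 3: Global level unchanged because no global keyword. result = 35

The answer is 35.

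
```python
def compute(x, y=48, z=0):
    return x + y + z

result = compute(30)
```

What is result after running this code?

Step 1: compute(30) uses defaults y = 48, z = 0.
Step 2: Returns 30 + 48 + 0 = 78.
Step 3: result = 78

The answer is 78.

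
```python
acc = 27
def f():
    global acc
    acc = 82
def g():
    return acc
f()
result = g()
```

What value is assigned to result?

Step 1: acc = 27.
Step 2: f() sets global acc = 82.
Step 3: g() reads global acc = 82. result = 82

The answer is 82.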